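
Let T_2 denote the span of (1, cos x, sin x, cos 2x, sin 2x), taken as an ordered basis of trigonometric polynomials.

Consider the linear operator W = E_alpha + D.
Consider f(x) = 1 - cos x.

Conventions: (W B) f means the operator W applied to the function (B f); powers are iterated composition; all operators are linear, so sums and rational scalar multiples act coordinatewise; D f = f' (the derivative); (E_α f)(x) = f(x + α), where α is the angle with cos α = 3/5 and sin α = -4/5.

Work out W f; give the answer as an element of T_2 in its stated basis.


E_alpha f = 1 - (3/5)cos x - (4/5)sin x
D f = sin x
(E_alpha + D) f = 1 - (3/5)cos x + (1/5)sin x

the image equals g(x) = 1 - (3/5)cos x + (1/5)sin x


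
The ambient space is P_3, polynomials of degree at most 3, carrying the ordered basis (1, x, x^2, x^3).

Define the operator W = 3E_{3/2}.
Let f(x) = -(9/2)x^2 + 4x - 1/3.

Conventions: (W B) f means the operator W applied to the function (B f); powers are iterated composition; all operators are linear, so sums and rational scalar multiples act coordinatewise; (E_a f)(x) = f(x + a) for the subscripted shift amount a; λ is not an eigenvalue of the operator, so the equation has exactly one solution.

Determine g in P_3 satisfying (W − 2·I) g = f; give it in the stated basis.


write g with unknown coordinates in the stated basis and equate coefficients in (W − 2·I) g = f
solving from the highest basis element down gives g = -(9/2)x^2 + (89/2)x - 4085/24
check: W g = -(27/2)x^2 + 93x - 1363/4
so W g − 2·g = -(9/2)x^2 + 4x - 1/3 = f ✓

g(x) = -(9/2)x^2 + (89/2)x - 4085/24


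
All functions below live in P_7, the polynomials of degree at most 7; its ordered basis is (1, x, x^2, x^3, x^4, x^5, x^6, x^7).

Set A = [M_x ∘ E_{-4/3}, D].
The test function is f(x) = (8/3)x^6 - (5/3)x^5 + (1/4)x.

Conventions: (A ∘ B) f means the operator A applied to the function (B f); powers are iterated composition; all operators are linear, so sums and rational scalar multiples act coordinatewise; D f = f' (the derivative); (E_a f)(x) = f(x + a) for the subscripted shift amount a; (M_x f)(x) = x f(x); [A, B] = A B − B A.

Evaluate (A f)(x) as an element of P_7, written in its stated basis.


D f = 16x^5 - (25/3)x^4 + 1/4
E_{-4/3} D f = 16x^5 - 115x^4 + (2960/9)x^3 - (12640/27)x^2 + (8960/27)x - 90893/972
M_x E_{-4/3} D f = 16x^6 - 115x^5 + (2960/9)x^4 - (12640/27)x^3 + (8960/27)x^2 - (90893/972)x
E_{-4/3} f = (8/3)x^6 - 23x^5 + (740/9)x^4 - (12640/81)x^3 + (4480/27)x^2 - (90893/972)x + 47399/2187
M_x E_{-4/3} f = (8/3)x^7 - 23x^6 + (740/9)x^5 - (12640/81)x^4 + (4480/27)x^3 - (90893/972)x^2 + (47399/2187)x
D (M_x ∘ E_{-4/3}) f = (56/3)x^6 - 138x^5 + (3700/9)x^4 - (50560/81)x^3 + (4480/9)x^2 - (90893/486)x + 47399/2187
[M_x ∘ E_{-4/3}, D] f = -(8/3)x^6 + 23x^5 - (740/9)x^4 + (12640/81)x^3 - (4480/27)x^2 + (90893/972)x - 47399/2187

g(x) = -(8/3)x^6 + 23x^5 - (740/9)x^4 + (12640/81)x^3 - (4480/27)x^2 + (90893/972)x - 47399/2187


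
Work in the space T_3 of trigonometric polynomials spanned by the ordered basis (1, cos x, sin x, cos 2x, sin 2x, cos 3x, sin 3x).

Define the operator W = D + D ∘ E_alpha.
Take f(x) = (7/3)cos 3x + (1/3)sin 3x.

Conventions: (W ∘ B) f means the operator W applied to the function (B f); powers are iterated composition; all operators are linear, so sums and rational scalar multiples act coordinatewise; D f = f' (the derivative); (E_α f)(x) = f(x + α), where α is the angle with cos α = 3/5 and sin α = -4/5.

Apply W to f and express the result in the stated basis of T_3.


D f = cos 3x - 7sin 3x
E_alpha f = -(863/375)cos 3x + (191/375)sin 3x
D E_alpha f = (191/125)cos 3x + (863/125)sin 3x
(D + D ∘ E_alpha) f = (316/125)cos 3x - (12/125)sin 3x

the result is g(x) = (316/125)cos 3x - (12/125)sin 3x


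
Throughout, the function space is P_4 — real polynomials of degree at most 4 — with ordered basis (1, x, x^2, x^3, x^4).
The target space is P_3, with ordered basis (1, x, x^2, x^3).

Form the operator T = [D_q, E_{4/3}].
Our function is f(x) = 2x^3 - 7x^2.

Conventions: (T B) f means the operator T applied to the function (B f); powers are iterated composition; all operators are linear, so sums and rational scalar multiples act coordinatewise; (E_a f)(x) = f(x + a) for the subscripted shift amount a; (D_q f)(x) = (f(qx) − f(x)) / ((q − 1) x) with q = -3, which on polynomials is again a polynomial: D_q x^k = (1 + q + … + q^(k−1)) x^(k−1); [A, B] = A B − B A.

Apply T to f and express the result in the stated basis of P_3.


the image equals g(x) = -(160/3)x - 464/9

E_{4/3} f = 2x^3 + x^2 - 8x - 208/27
D_q E_{4/3} f = 14x^2 - 2x - 8
D_q f = 14x^2 + 14x
E_{4/3} D_q f = 14x^2 + (154/3)x + 392/9
[D_q, E_{4/3}] f = -(160/3)x - 464/9


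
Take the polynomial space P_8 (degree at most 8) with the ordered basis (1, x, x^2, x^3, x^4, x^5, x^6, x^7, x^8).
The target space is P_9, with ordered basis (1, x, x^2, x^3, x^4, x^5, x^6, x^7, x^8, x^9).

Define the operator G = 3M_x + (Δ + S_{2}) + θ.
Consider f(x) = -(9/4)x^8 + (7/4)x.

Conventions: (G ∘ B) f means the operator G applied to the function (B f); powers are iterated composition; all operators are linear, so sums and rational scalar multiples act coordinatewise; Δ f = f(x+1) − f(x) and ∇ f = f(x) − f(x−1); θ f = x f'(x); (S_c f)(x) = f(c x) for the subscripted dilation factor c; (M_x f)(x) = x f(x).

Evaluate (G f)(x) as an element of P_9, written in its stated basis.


the image equals g(x) = -(27/4)x^9 - 594x^8 - 18x^7 - 63x^6 - 126x^5 - (315/2)x^4 - 126x^3 - (231/4)x^2 - (51/4)x - 1/2

M_x f = -(9/4)x^9 + (7/4)x^2
(3M_x) f = -(27/4)x^9 + (21/4)x^2
Δ f = -18x^7 - 63x^6 - 126x^5 - (315/2)x^4 - 126x^3 - 63x^2 - 18x - 1/2
S_{2} f = -576x^8 + (7/2)x
(Δ + S_{2}) f = -576x^8 - 18x^7 - 63x^6 - 126x^5 - (315/2)x^4 - 126x^3 - 63x^2 - (29/2)x - 1/2
θ f = -18x^8 + (7/4)x
(3M_x + (Δ + S_{2}) + θ) f = -(27/4)x^9 - 594x^8 - 18x^7 - 63x^6 - 126x^5 - (315/2)x^4 - 126x^3 - (231/4)x^2 - (51/4)x - 1/2


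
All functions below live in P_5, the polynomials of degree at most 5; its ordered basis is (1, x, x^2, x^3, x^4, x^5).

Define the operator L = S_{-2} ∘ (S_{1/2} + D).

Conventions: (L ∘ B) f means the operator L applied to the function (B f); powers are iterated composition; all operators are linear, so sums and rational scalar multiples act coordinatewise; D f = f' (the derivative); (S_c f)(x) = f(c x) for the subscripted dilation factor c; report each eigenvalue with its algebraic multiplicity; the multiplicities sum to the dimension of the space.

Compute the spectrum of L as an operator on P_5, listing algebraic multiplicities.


image of 1: 1
image of x: -x + 1
image of x^2: x^2 - 4x
image of x^3: -x^3 + 12x^2
image of x^4: x^4 - 32x^3
image of x^5: -x^5 + 80x^4
the matrix is upper triangular; its diagonal is (1, -1, 1, -1, 1, -1)
for a triangular matrix the eigenvalues are the diagonal entries, with algebraic multiplicity their repetition count

λ = -1 (multiplicity 3), λ = 1 (multiplicity 3)


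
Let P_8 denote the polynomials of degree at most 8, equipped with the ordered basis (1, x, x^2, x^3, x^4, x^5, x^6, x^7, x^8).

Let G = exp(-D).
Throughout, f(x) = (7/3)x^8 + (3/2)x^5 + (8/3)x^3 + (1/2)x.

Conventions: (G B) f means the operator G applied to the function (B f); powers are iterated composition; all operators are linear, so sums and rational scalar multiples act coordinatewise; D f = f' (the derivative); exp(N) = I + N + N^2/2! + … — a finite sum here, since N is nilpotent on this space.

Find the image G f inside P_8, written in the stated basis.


the image equals g(x) = (7/3)x^8 - (56/3)x^7 + (196/3)x^6 - (775/6)x^5 + (935/6)x^4 - 113x^3 + (127/3)x^2 - (8/3)x - 7/3

order-1 term: -(56/3)x^7 - (15/2)x^4 - 8x^2 - 1/2
order-2 term: (196/3)x^6 + 15x^3 + 8x
order-3 term: -(392/3)x^5 - 15x^2 - 8/3
order-4 term: (490/3)x^4 + (15/2)x
order-5 term: -(392/3)x^3 - 3/2
order-6 term: (196/3)x^2
order-7 term: -(56/3)x
order-8 term: 7/3
the series for exp(-D) f terminates at order 8
exp(-D) f = (7/3)x^8 - (56/3)x^7 + (196/3)x^6 - (775/6)x^5 + (935/6)x^4 - 113x^3 + (127/3)x^2 - (8/3)x - 7/3


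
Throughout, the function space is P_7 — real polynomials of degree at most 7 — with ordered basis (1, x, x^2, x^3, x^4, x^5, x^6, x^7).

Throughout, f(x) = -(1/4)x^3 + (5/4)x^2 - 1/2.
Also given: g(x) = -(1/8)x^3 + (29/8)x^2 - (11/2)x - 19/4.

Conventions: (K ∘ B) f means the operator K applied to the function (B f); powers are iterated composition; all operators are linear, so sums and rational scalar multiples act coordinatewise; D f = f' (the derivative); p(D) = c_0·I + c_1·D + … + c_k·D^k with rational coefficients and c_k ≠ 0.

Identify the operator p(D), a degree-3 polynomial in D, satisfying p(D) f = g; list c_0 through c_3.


p(D) = (1/2)·I − 4·D − 3·D^2 − 2·D^3, i.e. c_0 = 1/2, c_1 = -4, c_2 = -3, c_3 = -2

D^0 f = -(1/4)x^3 + (5/4)x^2 - 1/2
D^1 f = -(3/4)x^2 + (5/2)x
D^2 f = -(3/2)x + 5/2
D^3 f = -3/2
matching coefficients of g against c_0 f + c_1 Df + … from the top degree down determines the c_i
solution: c_0 = 1/2, c_1 = -4, c_2 = -3, c_3 = -2


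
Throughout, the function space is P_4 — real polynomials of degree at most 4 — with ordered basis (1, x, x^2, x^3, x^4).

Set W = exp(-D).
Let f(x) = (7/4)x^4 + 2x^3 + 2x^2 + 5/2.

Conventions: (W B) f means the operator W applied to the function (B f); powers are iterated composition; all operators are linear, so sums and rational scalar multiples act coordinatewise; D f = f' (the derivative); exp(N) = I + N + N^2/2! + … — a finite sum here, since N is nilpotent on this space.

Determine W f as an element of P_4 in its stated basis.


order-1 term: -7x^3 - 6x^2 - 4x
order-2 term: (21/2)x^2 + 6x + 2
order-3 term: -7x - 2
order-4 term: 7/4
the series for exp(-D) f terminates at order 4
exp(-D) f = (7/4)x^4 - 5x^3 + (13/2)x^2 - 5x + 17/4

the result is g(x) = (7/4)x^4 - 5x^3 + (13/2)x^2 - 5x + 17/4


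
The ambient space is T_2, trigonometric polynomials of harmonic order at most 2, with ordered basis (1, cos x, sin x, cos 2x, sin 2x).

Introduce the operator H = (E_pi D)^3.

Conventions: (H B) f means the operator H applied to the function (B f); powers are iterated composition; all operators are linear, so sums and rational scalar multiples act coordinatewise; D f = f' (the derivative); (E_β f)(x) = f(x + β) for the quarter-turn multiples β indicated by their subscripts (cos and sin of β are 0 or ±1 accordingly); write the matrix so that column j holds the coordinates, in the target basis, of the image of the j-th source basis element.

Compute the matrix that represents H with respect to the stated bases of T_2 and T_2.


the matrix is [[0, 0, 0, 0, 0]; [0, 0, 1, 0, 0]; [0, -1, 0, 0, 0]; [0, 0, 0, 0, -8]; [0, 0, 0, 8, 0]] (rows listed top to bottom)

image of 1: 0
image of cos x: -sin x
image of sin x: cos x
image of cos 2x: 8sin 2x
image of sin 2x: -8cos 2x
each image's coordinates form column j of the matrix


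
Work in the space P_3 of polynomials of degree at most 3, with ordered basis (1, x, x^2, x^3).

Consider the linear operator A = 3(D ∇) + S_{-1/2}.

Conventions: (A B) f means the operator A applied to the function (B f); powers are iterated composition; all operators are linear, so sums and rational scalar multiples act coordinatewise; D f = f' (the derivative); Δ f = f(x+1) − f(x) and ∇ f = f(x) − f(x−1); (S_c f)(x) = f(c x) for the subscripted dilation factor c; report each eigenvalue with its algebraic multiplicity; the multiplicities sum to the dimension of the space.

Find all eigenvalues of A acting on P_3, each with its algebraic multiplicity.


λ = -1/2 (multiplicity 1), λ = -1/8 (multiplicity 1), λ = 1/4 (multiplicity 1), λ = 1 (multiplicity 1)

image of 1: 1
image of x: -(1/2)x
image of x^2: (1/4)x^2 + 6
image of x^3: -(1/8)x^3 + 18x - 9
the matrix is upper triangular; its diagonal is (1, -1/2, 1/4, -1/8)
for a triangular matrix the eigenvalues are the diagonal entries, with algebraic multiplicity their repetition count


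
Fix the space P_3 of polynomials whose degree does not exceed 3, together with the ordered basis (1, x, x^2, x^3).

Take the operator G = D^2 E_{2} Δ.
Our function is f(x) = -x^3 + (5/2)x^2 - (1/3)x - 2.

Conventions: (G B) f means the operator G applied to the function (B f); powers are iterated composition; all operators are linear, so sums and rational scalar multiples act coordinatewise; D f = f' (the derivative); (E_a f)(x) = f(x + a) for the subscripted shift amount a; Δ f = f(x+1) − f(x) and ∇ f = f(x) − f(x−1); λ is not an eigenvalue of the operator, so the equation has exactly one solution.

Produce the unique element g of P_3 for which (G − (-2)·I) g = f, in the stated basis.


g(x) = -(1/2)x^3 + (5/4)x^2 - (1/6)x + 1/2

write g with unknown coordinates in the stated basis and equate coefficients in (G − (-2)·I) g = f
solving from the highest basis element down gives g = -(1/2)x^3 + (5/4)x^2 - (1/6)x + 1/2
check: G g = -3
so G g − (-2)·g = -x^3 + (5/2)x^2 - (1/3)x - 2 = f ✓


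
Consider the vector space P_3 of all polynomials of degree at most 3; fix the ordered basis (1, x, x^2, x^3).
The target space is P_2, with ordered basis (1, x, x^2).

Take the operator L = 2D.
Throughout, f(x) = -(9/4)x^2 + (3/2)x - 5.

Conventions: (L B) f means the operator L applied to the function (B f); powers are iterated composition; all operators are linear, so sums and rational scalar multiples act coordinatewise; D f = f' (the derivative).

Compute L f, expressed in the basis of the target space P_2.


the result is g(x) = -9x + 3

D f = -(9/2)x + 3/2
(2D) f = -9x + 3


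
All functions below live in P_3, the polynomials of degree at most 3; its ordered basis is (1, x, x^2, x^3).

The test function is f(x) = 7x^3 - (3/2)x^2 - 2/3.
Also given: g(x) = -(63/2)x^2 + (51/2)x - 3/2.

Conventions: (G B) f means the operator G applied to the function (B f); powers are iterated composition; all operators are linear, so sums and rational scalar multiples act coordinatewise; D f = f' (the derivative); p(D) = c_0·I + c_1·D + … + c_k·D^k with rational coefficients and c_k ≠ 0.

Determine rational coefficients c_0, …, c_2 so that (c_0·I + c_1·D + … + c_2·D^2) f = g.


D^0 f = 7x^3 - (3/2)x^2 - 2/3
D^1 f = 21x^2 - 3x
D^2 f = 42x - 3
matching coefficients of g against c_0 f + c_1 Df + … from the top degree down determines the c_i
solution: c_0 = 0, c_1 = -3/2, c_2 = 1/2

c_0 = 0, c_1 = -3/2, c_2 = 1/2


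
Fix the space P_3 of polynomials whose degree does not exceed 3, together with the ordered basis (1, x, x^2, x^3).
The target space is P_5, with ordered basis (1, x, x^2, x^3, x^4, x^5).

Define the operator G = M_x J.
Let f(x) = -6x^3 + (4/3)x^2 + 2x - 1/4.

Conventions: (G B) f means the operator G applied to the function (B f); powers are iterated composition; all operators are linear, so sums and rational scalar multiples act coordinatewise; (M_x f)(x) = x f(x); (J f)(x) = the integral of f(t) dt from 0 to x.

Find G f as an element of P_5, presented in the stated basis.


g(x) = -(3/2)x^5 + (4/9)x^4 + x^3 - (1/4)x^2

J f = -(3/2)x^4 + (4/9)x^3 + x^2 - (1/4)x
M_x J f = -(3/2)x^5 + (4/9)x^4 + x^3 - (1/4)x^2


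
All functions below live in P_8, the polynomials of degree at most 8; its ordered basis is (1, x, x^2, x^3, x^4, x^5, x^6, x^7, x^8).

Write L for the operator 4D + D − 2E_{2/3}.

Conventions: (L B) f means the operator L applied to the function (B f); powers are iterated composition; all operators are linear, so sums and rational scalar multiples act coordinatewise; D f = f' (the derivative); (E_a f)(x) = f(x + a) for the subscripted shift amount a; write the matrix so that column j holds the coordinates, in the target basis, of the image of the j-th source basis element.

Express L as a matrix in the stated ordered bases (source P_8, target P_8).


image of 1: -2
image of x: -2x + 11/3
image of x^2: -2x^2 + (22/3)x - 8/9
image of x^3: -2x^3 + 11x^2 - (8/3)x - 16/27
image of x^4: -2x^4 + (44/3)x^3 - (16/3)x^2 - (64/27)x - 32/81
image of x^5: -2x^5 + (55/3)x^4 - (80/9)x^3 - (160/27)x^2 - (160/81)x - 64/243
image of x^6: -2x^6 + 22x^5 - (40/3)x^4 - (320/27)x^3 - (160/27)x^2 - (128/81)x - 128/729
image of x^7: -2x^7 + (77/3)x^6 - (56/3)x^5 - (560/27)x^4 - (1120/81)x^3 - (448/81)x^2 - (896/729)x - 256/2187
image of x^8: -2x^8 + (88/3)x^7 - (224/9)x^6 - (896/27)x^5 - (2240/81)x^4 - (3584/243)x^3 - (3584/729)x^2 - (2048/2187)x - 512/6561
each image's coordinates form column j of the matrix

the matrix is [[-2, 11/3, -8/9, -16/27, -32/81, -64/243, -128/729, -256/2187, -512/6561]; [0, -2, 22/3, -8/3, -64/27, -160/81, -128/81, -896/729, -2048/2187]; [0, 0, -2, 11, -16/3, -160/27, -160/27, -448/81, -3584/729]; [0, 0, 0, -2, 44/3, -80/9, -320/27, -1120/81, -3584/243]; [0, 0, 0, 0, -2, 55/3, -40/3, -560/27, -2240/81]; [0, 0, 0, 0, 0, -2, 22, -56/3, -896/27]; [0, 0, 0, 0, 0, 0, -2, 77/3, -224/9]; [0, 0, 0, 0, 0, 0, 0, -2, 88/3]; [0, 0, 0, 0, 0, 0, 0, 0, -2]] (rows listed top to bottom)


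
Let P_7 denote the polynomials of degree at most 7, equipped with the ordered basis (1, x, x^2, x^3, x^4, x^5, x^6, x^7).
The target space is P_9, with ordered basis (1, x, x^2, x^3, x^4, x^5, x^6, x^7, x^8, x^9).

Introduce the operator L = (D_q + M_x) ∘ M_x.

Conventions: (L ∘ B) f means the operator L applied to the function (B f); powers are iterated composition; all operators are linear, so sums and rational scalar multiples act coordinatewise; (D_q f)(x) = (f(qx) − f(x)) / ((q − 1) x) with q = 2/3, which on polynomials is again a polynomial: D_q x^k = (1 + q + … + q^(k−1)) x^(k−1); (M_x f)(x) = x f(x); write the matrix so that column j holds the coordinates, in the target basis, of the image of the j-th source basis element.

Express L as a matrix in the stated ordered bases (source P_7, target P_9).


the matrix is [[1, 0, 0, 0, 0, 0, 0, 0]; [0, 5/3, 0, 0, 0, 0, 0, 0]; [1, 0, 19/9, 0, 0, 0, 0, 0]; [0, 1, 0, 65/27, 0, 0, 0, 0]; [0, 0, 1, 0, 211/81, 0, 0, 0]; [0, 0, 0, 1, 0, 665/243, 0, 0]; [0, 0, 0, 0, 1, 0, 2059/729, 0]; [0, 0, 0, 0, 0, 1, 0, 6305/2187]; [0, 0, 0, 0, 0, 0, 1, 0]; [0, 0, 0, 0, 0, 0, 0, 1]] (rows listed top to bottom)

image of 1: x^2 + 1
image of x: x^3 + (5/3)x
image of x^2: x^4 + (19/9)x^2
image of x^3: x^5 + (65/27)x^3
image of x^4: x^6 + (211/81)x^4
image of x^5: x^7 + (665/243)x^5
image of x^6: x^8 + (2059/729)x^6
image of x^7: x^9 + (6305/2187)x^7
each image's coordinates form column j of the matrix


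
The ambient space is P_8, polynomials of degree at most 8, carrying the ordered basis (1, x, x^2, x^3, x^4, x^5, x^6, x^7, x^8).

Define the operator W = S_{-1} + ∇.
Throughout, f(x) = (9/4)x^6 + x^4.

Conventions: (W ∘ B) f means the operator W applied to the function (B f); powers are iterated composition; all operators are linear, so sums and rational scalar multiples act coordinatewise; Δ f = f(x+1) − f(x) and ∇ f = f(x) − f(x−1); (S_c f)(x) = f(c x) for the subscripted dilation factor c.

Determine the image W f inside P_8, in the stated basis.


g(x) = (9/4)x^6 + (27/2)x^5 - (131/4)x^4 + 49x^3 - (159/4)x^2 + (35/2)x - 13/4

S_{-1} f = (9/4)x^6 + x^4
∇ f = (27/2)x^5 - (135/4)x^4 + 49x^3 - (159/4)x^2 + (35/2)x - 13/4
(S_{-1} + ∇) f = (9/4)x^6 + (27/2)x^5 - (131/4)x^4 + 49x^3 - (159/4)x^2 + (35/2)x - 13/4


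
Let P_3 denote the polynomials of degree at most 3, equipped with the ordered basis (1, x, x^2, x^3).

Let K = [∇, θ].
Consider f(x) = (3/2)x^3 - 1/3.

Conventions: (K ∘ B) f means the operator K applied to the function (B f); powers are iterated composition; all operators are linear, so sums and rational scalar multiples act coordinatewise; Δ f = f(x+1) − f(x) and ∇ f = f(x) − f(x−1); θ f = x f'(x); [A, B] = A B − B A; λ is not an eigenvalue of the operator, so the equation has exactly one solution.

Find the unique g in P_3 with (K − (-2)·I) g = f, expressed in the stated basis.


write g with unknown coordinates in the stated basis and equate coefficients in (K − (-2)·I) g = f
solving from the highest basis element down gives g = (3/4)x^3 - (9/8)x^2 + (27/8)x - 197/48
check: K g = (9/4)x^2 - (27/4)x + 63/8
so K g − (-2)·g = (3/2)x^3 - 1/3 = f ✓

g(x) = (3/4)x^3 - (9/8)x^2 + (27/8)x - 197/48


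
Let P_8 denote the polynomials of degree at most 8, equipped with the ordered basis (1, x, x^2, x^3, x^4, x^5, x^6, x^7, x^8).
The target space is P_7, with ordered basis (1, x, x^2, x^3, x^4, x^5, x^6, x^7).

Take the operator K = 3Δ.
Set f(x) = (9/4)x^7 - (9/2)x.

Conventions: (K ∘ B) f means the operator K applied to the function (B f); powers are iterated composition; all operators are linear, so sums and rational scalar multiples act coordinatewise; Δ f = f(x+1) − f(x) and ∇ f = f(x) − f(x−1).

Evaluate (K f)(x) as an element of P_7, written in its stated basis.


Δ f = (63/4)x^6 + (189/4)x^5 + (315/4)x^4 + (315/4)x^3 + (189/4)x^2 + (63/4)x - 9/4
(3Δ) f = (189/4)x^6 + (567/4)x^5 + (945/4)x^4 + (945/4)x^3 + (567/4)x^2 + (189/4)x - 27/4

the image equals g(x) = (189/4)x^6 + (567/4)x^5 + (945/4)x^4 + (945/4)x^3 + (567/4)x^2 + (189/4)x - 27/4


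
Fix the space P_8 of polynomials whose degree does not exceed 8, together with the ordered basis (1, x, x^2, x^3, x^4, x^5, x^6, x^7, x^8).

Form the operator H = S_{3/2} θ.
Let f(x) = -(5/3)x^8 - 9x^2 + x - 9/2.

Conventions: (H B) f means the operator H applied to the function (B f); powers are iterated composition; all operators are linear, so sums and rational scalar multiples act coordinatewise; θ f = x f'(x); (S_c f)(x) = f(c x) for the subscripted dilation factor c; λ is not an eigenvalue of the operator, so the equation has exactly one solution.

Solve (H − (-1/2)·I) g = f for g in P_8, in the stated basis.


g(x) = -(160/19731)x^8 - (9/5)x^2 + (1/2)x - 9

write g with unknown coordinates in the stated basis and equate coefficients in (H − (-1/2)·I) g = f
solving from the highest basis element down gives g = -(160/19731)x^8 - (9/5)x^2 + (1/2)x - 9
check: H g = -(10935/6577)x^8 - (81/10)x^2 + (3/4)x
so H g − (-1/2)·g = -(5/3)x^8 - 9x^2 + x - 9/2 = f ✓


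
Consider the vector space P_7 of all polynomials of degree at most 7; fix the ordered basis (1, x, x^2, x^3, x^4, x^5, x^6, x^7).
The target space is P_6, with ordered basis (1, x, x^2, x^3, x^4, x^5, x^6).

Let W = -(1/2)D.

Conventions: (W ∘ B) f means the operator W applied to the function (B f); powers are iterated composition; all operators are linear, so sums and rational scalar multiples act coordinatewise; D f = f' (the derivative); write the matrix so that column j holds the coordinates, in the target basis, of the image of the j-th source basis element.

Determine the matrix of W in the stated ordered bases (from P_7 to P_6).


the matrix is [[0, -1/2, 0, 0, 0, 0, 0, 0]; [0, 0, -1, 0, 0, 0, 0, 0]; [0, 0, 0, -3/2, 0, 0, 0, 0]; [0, 0, 0, 0, -2, 0, 0, 0]; [0, 0, 0, 0, 0, -5/2, 0, 0]; [0, 0, 0, 0, 0, 0, -3, 0]; [0, 0, 0, 0, 0, 0, 0, -7/2]] (rows listed top to bottom)

image of 1: 0
image of x: -1/2
image of x^2: -x
image of x^3: -(3/2)x^2
image of x^4: -2x^3
image of x^5: -(5/2)x^4
image of x^6: -3x^5
image of x^7: -(7/2)x^6
each image's coordinates form column j of the matrix


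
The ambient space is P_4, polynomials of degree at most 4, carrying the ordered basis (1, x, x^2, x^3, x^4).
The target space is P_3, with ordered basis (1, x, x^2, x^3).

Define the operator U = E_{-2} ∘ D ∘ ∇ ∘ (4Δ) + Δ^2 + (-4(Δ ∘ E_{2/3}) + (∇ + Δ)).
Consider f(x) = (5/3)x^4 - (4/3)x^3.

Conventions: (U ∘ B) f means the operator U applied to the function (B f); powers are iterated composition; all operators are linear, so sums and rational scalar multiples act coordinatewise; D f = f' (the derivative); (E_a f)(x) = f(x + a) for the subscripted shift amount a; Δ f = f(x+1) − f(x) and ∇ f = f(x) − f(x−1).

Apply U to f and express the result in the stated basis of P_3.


Δ f = (20/3)x^3 + 6x^2 + (8/3)x + 1/3
(4Δ) f = (80/3)x^3 + 24x^2 + (32/3)x + 4/3
∇ (4Δ) f = 80x^2 - 32x + 40/3
D ∇ (4Δ) f = 160x - 32
E_{-2} D ∇ (4Δ) f = 160x - 352
Δ f = (20/3)x^3 + 6x^2 + (8/3)x + 1/3
Δ Δ f = 20x^2 + 32x + 46/3
E_{2/3} f = (5/3)x^4 + (28/9)x^3 + (16/9)x^2 + (16/81)x - 16/243
Δ E_{2/3} f = (20/3)x^3 + (58/3)x^2 + (176/9)x + 547/81
(-4(Δ ∘ E_{2/3})) f = -(80/3)x^3 - (232/3)x^2 - (704/9)x - 2188/81
∇ f = (20/3)x^3 - 14x^2 + (32/3)x - 3
Δ f = (20/3)x^3 + 6x^2 + (8/3)x + 1/3
(∇ + Δ) f = (40/3)x^3 - 8x^2 + (40/3)x - 8/3
(-4(Δ ∘ E_{2/3}) + (∇ + Δ)) f = -(40/3)x^3 - (256/3)x^2 - (584/9)x - 2404/81
(E_{-2} ∘ D ∘ ∇ ∘ (4Δ) + Δ^2 + (-4(Δ ∘ E_{2/3}) + (∇ + Δ))) f = -(40/3)x^3 - (196/3)x^2 + (1144/9)x - 29674/81

the result is g(x) = -(40/3)x^3 - (196/3)x^2 + (1144/9)x - 29674/81


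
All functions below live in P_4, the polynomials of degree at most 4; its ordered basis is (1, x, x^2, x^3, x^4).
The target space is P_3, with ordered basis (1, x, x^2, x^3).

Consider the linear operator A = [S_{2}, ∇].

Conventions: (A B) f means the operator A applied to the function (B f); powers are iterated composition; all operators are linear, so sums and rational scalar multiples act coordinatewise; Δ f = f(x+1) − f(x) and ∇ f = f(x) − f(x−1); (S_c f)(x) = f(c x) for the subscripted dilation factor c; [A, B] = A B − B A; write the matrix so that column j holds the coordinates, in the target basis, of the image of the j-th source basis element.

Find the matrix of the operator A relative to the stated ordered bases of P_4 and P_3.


image of 1: 0
image of x: -1
image of x^2: -4x + 3
image of x^3: -12x^2 + 18x - 7
image of x^4: -32x^3 + 72x^2 - 56x + 15
each image's coordinates form column j of the matrix

the matrix is [[0, -1, 3, -7, 15]; [0, 0, -4, 18, -56]; [0, 0, 0, -12, 72]; [0, 0, 0, 0, -32]] (rows listed top to bottom)


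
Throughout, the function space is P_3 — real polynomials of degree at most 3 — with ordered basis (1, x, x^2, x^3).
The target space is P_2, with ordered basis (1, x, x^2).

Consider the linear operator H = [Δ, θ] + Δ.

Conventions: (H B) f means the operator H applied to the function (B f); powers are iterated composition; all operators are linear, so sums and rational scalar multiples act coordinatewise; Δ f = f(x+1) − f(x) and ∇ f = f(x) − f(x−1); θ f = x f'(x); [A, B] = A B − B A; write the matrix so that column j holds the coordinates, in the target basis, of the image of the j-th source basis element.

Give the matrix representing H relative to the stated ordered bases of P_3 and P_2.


image of 1: 0
image of x: 2
image of x^2: 4x + 3
image of x^3: 6x^2 + 9x + 4
each image's coordinates form column j of the matrix

the matrix is [[0, 2, 3, 4]; [0, 0, 4, 9]; [0, 0, 0, 6]] (rows listed top to bottom)


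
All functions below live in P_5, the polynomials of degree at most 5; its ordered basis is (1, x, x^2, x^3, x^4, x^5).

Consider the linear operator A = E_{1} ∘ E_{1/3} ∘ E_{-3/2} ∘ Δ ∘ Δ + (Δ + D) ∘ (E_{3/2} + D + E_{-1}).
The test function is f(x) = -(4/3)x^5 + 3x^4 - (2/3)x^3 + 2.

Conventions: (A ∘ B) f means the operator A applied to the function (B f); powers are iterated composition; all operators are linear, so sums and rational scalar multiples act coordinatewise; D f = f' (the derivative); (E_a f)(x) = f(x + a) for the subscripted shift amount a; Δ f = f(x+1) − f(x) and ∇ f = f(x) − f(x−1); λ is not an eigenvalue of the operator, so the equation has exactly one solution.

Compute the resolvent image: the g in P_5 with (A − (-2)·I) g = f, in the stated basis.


the result is g(x) = -(2/3)x^5 + (49/6)x^4 - (97/3)x^3 + (157/3)x^2 - (2447/18)x + 53311/162

write g with unknown coordinates in the stated basis and equate coefficients in (A − (-2)·I) g = f
solving from the highest basis element down gives g = -(2/3)x^5 + (49/6)x^4 - (97/3)x^3 + (157/3)x^2 - (2447/18)x + 53311/162
check: A g = -(40/3)x^4 + 64x^3 - (314/3)x^2 + (2447/9)x - 53149/81
so A g − (-2)·g = -(4/3)x^5 + 3x^4 - (2/3)x^3 + 2 = f ✓


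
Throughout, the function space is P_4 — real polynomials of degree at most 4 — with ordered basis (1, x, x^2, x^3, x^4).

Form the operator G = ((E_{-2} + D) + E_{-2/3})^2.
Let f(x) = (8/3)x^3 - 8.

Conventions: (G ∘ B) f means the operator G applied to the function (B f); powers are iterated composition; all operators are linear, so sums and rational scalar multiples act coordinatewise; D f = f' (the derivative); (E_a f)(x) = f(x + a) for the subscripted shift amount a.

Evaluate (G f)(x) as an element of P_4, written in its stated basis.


the image equals g(x) = (32/3)x^3 - (160/3)x^2 + (560/3)x - 19360/81

E_{-2} f = (8/3)x^3 - 16x^2 + 32x - 88/3
D f = 8x^2
(E_{-2} + D) f = (8/3)x^3 - 8x^2 + 32x - 88/3
E_{-2/3} f = (8/3)x^3 - (16/3)x^2 + (32/9)x - 712/81
((E_{-2} + D) + E_{-2/3}) f = (16/3)x^3 - (40/3)x^2 + (320/9)x - 3088/81
E_{-2} ((E_{-2} + D) + E_{-2/3}) f = (16/3)x^3 - (136/3)x^2 + (1376/9)x - 16624/81
D ((E_{-2} + D) + E_{-2/3}) f = 16x^2 - (80/3)x + 320/9
(E_{-2} + D) ((E_{-2} + D) + E_{-2/3}) f = (16/3)x^3 - (88/3)x^2 + (1136/9)x - 13744/81
E_{-2/3} ((E_{-2} + D) + E_{-2/3}) f = (16/3)x^3 - 24x^2 + (544/9)x - 208/3
((E_{-2} + D) + E_{-2/3}) ((E_{-2} + D) + E_{-2/3}) f = (32/3)x^3 - (160/3)x^2 + (560/3)x - 19360/81


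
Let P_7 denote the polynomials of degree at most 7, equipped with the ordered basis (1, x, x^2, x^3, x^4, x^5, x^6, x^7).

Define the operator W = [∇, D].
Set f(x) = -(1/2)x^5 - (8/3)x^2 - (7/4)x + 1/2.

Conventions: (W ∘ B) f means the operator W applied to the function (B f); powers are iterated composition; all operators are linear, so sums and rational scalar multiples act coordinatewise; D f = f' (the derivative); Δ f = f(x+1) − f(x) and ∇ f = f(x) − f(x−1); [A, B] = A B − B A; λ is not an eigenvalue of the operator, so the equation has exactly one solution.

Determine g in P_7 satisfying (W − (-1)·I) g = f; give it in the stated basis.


write g with unknown coordinates in the stated basis and equate coefficients in (W − (-1)·I) g = f
solving from the highest basis element down gives g = -(1/2)x^5 - (8/3)x^2 - (7/4)x + 1/2
check: W g = 0
so W g − (-1)·g = -(1/2)x^5 - (8/3)x^2 - (7/4)x + 1/2 = f ✓

the image equals g(x) = -(1/2)x^5 - (8/3)x^2 - (7/4)x + 1/2


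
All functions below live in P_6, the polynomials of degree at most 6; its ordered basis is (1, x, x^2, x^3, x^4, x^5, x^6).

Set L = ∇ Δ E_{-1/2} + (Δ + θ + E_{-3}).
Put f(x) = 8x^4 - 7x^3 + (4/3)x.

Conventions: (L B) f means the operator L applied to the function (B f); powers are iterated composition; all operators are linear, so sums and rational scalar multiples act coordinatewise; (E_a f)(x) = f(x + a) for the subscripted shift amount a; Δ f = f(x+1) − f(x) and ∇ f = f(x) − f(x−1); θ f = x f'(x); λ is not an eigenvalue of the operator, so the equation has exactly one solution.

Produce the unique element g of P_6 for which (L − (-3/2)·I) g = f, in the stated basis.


write g with unknown coordinates in the stated basis and equate coefficients in (L − (-3/2)·I) g = f
solving from the highest basis element down gives g = (16/13)x^4 + (74/143)x^3 - (8152/429)x^2 + (42440/3003)x + 986324/15015
check: L g = (80/13)x^4 - (1112/143)x^3 + (4076/143)x^2 - (59656/3003)x - 493162/5005
so L g − (-3/2)·g = 8x^4 - 7x^3 + (4/3)x = f ✓

g(x) = (16/13)x^4 + (74/143)x^3 - (8152/429)x^2 + (42440/3003)x + 986324/15015


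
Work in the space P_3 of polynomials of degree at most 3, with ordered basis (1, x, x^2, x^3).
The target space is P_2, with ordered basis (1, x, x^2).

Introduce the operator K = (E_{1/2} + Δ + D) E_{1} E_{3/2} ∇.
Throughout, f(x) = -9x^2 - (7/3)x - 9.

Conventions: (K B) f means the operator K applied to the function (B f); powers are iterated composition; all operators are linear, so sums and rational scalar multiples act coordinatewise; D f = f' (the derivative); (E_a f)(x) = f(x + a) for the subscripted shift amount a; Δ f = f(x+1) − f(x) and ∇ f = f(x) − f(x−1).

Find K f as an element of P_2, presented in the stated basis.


∇ f = -18x + 20/3
E_{3/2} ∇ f = -18x - 61/3
E_{1} E_{3/2} ∇ f = -18x - 115/3
E_{1/2} (E_{1} E_{3/2}) ∇ f = -18x - 142/3
Δ (E_{1} E_{3/2}) ∇ f = -18
D (E_{1} E_{3/2}) ∇ f = -18
(E_{1/2} + Δ + D) (E_{1} E_{3/2}) ∇ f = -18x - 250/3

the result is g(x) = -18x - 250/3


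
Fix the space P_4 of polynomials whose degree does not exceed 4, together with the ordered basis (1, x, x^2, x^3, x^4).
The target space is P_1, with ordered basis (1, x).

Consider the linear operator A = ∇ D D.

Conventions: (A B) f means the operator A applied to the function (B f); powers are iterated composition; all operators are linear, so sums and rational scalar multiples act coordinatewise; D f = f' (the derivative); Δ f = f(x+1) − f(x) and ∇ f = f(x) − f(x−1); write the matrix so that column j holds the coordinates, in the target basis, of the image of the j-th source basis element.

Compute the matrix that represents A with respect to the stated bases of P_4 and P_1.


image of 1: 0
image of x: 0
image of x^2: 0
image of x^3: 6
image of x^4: 24x - 12
each image's coordinates form column j of the matrix

the matrix is [[0, 0, 0, 6, -12]; [0, 0, 0, 0, 24]] (rows listed top to bottom)


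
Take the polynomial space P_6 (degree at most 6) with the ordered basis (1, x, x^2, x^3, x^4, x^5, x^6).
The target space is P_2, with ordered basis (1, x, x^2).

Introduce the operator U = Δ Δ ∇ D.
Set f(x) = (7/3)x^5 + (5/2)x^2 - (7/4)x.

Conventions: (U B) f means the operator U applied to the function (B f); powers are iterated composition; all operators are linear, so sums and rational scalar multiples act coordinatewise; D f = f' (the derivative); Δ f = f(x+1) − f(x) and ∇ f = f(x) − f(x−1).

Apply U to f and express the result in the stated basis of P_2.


D f = (35/3)x^4 + 5x - 7/4
∇ D f = (140/3)x^3 - 70x^2 + (140/3)x - 20/3
Δ ∇ D f = 140x^2 + 70/3
Δ Δ ∇ D f = 280x + 140

the image equals g(x) = 280x + 140


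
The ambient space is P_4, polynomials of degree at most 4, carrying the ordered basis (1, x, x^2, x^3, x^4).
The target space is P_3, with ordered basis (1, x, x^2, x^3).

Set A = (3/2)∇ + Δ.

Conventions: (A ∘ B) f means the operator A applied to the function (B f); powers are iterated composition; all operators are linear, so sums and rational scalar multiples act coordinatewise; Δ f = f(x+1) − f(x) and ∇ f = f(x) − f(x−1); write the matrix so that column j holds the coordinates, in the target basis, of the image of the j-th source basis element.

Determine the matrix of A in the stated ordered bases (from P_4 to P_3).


image of 1: 0
image of x: 5/2
image of x^2: 5x - 1/2
image of x^3: (15/2)x^2 - (3/2)x + 5/2
image of x^4: 10x^3 - 3x^2 + 10x - 1/2
each image's coordinates form column j of the matrix

the matrix is [[0, 5/2, -1/2, 5/2, -1/2]; [0, 0, 5, -3/2, 10]; [0, 0, 0, 15/2, -3]; [0, 0, 0, 0, 10]] (rows listed top to bottom)


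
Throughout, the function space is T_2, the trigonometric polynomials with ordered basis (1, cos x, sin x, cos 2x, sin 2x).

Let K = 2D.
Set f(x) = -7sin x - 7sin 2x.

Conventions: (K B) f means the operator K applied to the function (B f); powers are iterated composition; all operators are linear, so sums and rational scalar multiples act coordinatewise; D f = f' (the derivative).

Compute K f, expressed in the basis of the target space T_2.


D f = -7cos x - 14cos 2x
(2D) f = -14cos x - 28cos 2x

the result is g(x) = -14cos x - 28cos 2x


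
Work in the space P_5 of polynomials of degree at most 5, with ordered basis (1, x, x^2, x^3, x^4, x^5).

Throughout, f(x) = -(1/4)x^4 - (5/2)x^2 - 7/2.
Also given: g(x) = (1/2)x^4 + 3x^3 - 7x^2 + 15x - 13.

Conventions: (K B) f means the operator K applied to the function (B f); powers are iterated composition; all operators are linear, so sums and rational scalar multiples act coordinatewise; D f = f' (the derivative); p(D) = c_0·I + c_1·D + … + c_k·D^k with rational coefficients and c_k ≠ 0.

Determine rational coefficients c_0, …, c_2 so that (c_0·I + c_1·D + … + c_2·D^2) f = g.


D^0 f = -(1/4)x^4 - (5/2)x^2 - 7/2
D^1 f = -x^3 - 5x
D^2 f = -3x^2 - 5
matching coefficients of g against c_0 f + c_1 Df + … from the top degree down determines the c_i
solution: c_0 = -2, c_1 = -3, c_2 = 4

c_0 = -2, c_1 = -3, c_2 = 4


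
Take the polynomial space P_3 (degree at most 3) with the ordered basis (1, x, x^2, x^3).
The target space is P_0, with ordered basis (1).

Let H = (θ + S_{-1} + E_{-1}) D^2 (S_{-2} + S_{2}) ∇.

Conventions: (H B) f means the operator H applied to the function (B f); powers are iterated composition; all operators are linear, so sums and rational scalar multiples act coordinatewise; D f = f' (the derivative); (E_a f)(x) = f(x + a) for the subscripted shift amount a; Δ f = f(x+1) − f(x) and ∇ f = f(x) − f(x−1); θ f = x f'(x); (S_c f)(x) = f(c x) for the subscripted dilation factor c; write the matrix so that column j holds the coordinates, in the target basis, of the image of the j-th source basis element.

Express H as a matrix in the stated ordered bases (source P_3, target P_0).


the matrix is [[0, 0, 0, 96]] (rows listed top to bottom)

image of 1: 0
image of x: 0
image of x^2: 0
image of x^3: 96
each image's coordinates form column j of the matrix


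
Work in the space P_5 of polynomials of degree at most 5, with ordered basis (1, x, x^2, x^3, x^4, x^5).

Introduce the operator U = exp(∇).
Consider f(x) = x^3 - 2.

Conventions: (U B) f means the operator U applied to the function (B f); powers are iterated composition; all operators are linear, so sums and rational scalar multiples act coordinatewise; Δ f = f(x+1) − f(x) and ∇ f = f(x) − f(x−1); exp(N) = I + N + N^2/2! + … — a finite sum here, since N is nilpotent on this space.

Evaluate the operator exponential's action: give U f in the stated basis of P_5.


the image equals g(x) = x^3 + 3x^2 - 3

order-1 term: 3x^2 - 3x + 1
order-2 term: 3x - 3
order-3 term: 1
the series for exp(∇) f terminates at order 3
exp(∇) f = x^3 + 3x^2 - 3


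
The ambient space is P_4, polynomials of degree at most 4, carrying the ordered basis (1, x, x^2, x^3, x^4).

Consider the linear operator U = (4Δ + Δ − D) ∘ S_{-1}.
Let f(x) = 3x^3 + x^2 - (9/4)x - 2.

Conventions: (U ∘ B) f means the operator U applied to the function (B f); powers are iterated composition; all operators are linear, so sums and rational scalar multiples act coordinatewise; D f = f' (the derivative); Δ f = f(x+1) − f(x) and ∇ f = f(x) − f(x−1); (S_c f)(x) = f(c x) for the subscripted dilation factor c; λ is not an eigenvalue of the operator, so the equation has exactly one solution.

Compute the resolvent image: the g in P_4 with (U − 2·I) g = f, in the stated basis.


write g with unknown coordinates in the stated basis and equate coefficients in (U − 2·I) g = f
solving from the highest basis element down gives g = -(3/2)x^3 + (17/2)x^2 + (371/8)x - 267/4
check: U g = 18x^2 + (181/2)x - 271/2
so U g − 2·g = 3x^3 + x^2 - (9/4)x - 2 = f ✓

the image equals g(x) = -(3/2)x^3 + (17/2)x^2 + (371/8)x - 267/4


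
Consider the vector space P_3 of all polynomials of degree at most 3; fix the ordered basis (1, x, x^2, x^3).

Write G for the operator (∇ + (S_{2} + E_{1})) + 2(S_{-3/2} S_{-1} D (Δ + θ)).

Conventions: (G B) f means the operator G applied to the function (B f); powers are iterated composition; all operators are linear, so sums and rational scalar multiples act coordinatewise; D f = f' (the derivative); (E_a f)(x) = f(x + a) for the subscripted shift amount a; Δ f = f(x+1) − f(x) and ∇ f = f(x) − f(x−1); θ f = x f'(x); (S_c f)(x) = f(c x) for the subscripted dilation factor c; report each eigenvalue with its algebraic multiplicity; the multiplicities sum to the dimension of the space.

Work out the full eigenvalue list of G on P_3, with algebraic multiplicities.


image of 1: 2
image of x: 3x + 4
image of x^2: 5x^2 + 16x + 4
image of x^3: 9x^3 + (93/2)x^2 + 18x + 8
the matrix is upper triangular; its diagonal is (2, 3, 5, 9)
for a triangular matrix the eigenvalues are the diagonal entries, with algebraic multiplicity their repetition count

λ = 2 (multiplicity 1), λ = 3 (multiplicity 1), λ = 5 (multiplicity 1), λ = 9 (multiplicity 1)
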